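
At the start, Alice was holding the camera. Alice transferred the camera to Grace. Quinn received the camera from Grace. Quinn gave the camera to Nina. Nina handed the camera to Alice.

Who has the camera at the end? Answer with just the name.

Tracking the camera through each event:
Start: Alice has the camera.
After event 1: Grace has the camera.
After event 2: Quinn has the camera.
After event 3: Nina has the camera.
After event 4: Alice has the camera.

Answer: Alice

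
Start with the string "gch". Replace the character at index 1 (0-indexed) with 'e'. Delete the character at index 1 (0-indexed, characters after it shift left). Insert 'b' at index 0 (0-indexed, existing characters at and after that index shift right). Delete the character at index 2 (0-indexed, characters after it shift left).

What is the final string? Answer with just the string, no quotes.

Applying each edit step by step:
Start: "gch"
Op 1 (replace idx 1: 'c' -> 'e'): "gch" -> "geh"
Op 2 (delete idx 1 = 'e'): "geh" -> "gh"
Op 3 (insert 'b' at idx 0): "gh" -> "bgh"
Op 4 (delete idx 2 = 'h'): "bgh" -> "bg"

Answer: bg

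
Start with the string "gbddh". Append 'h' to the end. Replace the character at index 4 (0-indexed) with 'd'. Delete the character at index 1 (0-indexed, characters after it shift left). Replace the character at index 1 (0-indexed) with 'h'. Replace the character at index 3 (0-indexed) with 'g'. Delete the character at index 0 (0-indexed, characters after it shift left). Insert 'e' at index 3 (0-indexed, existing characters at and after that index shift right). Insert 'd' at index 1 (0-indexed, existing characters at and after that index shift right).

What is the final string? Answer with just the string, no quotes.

Answer: hddgeh

Derivation:
Applying each edit step by step:
Start: "gbddh"
Op 1 (append 'h'): "gbddh" -> "gbddhh"
Op 2 (replace idx 4: 'h' -> 'd'): "gbddhh" -> "gbdddh"
Op 3 (delete idx 1 = 'b'): "gbdddh" -> "gdddh"
Op 4 (replace idx 1: 'd' -> 'h'): "gdddh" -> "ghddh"
Op 5 (replace idx 3: 'd' -> 'g'): "ghddh" -> "ghdgh"
Op 6 (delete idx 0 = 'g'): "ghdgh" -> "hdgh"
Op 7 (insert 'e' at idx 3): "hdgh" -> "hdgeh"
Op 8 (insert 'd' at idx 1): "hdgeh" -> "hddgeh"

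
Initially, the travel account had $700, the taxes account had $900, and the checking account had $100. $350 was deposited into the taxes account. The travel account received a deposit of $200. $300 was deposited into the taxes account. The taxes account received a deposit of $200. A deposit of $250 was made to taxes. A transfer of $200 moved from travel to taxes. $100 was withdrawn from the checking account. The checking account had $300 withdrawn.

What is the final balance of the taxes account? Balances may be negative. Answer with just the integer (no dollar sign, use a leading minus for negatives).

Tracking account balances step by step:
Start: travel=700, taxes=900, checking=100
Event 1 (deposit 350 to taxes): taxes: 900 + 350 = 1250. Balances: travel=700, taxes=1250, checking=100
Event 2 (deposit 200 to travel): travel: 700 + 200 = 900. Balances: travel=900, taxes=1250, checking=100
Event 3 (deposit 300 to taxes): taxes: 1250 + 300 = 1550. Balances: travel=900, taxes=1550, checking=100
Event 4 (deposit 200 to taxes): taxes: 1550 + 200 = 1750. Balances: travel=900, taxes=1750, checking=100
Event 5 (deposit 250 to taxes): taxes: 1750 + 250 = 2000. Balances: travel=900, taxes=2000, checking=100
Event 6 (transfer 200 travel -> taxes): travel: 900 - 200 = 700, taxes: 2000 + 200 = 2200. Balances: travel=700, taxes=2200, checking=100
Event 7 (withdraw 100 from checking): checking: 100 - 100 = 0. Balances: travel=700, taxes=2200, checking=0
Event 8 (withdraw 300 from checking): checking: 0 - 300 = -300. Balances: travel=700, taxes=2200, checking=-300

Final balance of taxes: 2200

Answer: 2200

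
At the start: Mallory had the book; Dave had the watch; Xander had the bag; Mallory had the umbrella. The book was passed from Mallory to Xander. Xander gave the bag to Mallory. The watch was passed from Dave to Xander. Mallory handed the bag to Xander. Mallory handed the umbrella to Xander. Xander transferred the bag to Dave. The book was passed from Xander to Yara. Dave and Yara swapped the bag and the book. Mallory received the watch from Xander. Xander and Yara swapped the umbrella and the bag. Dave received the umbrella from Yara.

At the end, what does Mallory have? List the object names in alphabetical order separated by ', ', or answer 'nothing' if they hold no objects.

Tracking all object holders:
Start: book:Mallory, watch:Dave, bag:Xander, umbrella:Mallory
Event 1 (give book: Mallory -> Xander). State: book:Xander, watch:Dave, bag:Xander, umbrella:Mallory
Event 2 (give bag: Xander -> Mallory). State: book:Xander, watch:Dave, bag:Mallory, umbrella:Mallory
Event 3 (give watch: Dave -> Xander). State: book:Xander, watch:Xander, bag:Mallory, umbrella:Mallory
Event 4 (give bag: Mallory -> Xander). State: book:Xander, watch:Xander, bag:Xander, umbrella:Mallory
Event 5 (give umbrella: Mallory -> Xander). State: book:Xander, watch:Xander, bag:Xander, umbrella:Xander
Event 6 (give bag: Xander -> Dave). State: book:Xander, watch:Xander, bag:Dave, umbrella:Xander
Event 7 (give book: Xander -> Yara). State: book:Yara, watch:Xander, bag:Dave, umbrella:Xander
Event 8 (swap bag<->book: now bag:Yara, book:Dave). State: book:Dave, watch:Xander, bag:Yara, umbrella:Xander
Event 9 (give watch: Xander -> Mallory). State: book:Dave, watch:Mallory, bag:Yara, umbrella:Xander
Event 10 (swap umbrella<->bag: now umbrella:Yara, bag:Xander). State: book:Dave, watch:Mallory, bag:Xander, umbrella:Yara
Event 11 (give umbrella: Yara -> Dave). State: book:Dave, watch:Mallory, bag:Xander, umbrella:Dave

Final state: book:Dave, watch:Mallory, bag:Xander, umbrella:Dave
Mallory holds: watch.

Answer: watch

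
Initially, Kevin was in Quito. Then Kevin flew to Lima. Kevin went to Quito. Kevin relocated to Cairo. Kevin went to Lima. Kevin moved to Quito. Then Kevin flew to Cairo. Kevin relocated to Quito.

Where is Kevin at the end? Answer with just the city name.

Answer: Quito

Derivation:
Tracking Kevin's location:
Start: Kevin is in Quito.
After move 1: Quito -> Lima. Kevin is in Lima.
After move 2: Lima -> Quito. Kevin is in Quito.
After move 3: Quito -> Cairo. Kevin is in Cairo.
After move 4: Cairo -> Lima. Kevin is in Lima.
After move 5: Lima -> Quito. Kevin is in Quito.
After move 6: Quito -> Cairo. Kevin is in Cairo.
After move 7: Cairo -> Quito. Kevin is in Quito.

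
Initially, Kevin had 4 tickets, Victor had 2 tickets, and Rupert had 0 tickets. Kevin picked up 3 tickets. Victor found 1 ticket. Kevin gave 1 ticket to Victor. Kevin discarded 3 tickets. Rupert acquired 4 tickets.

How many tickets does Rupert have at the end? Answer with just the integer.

Tracking counts step by step:
Start: Kevin=4, Victor=2, Rupert=0
Event 1 (Kevin +3): Kevin: 4 -> 7. State: Kevin=7, Victor=2, Rupert=0
Event 2 (Victor +1): Victor: 2 -> 3. State: Kevin=7, Victor=3, Rupert=0
Event 3 (Kevin -> Victor, 1): Kevin: 7 -> 6, Victor: 3 -> 4. State: Kevin=6, Victor=4, Rupert=0
Event 4 (Kevin -3): Kevin: 6 -> 3. State: Kevin=3, Victor=4, Rupert=0
Event 5 (Rupert +4): Rupert: 0 -> 4. State: Kevin=3, Victor=4, Rupert=4

Rupert's final count: 4

Answer: 4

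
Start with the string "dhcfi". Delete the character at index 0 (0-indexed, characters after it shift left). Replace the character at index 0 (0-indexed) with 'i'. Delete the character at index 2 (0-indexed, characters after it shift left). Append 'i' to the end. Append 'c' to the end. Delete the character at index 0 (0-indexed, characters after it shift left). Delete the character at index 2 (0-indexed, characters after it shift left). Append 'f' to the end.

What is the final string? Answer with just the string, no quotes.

Applying each edit step by step:
Start: "dhcfi"
Op 1 (delete idx 0 = 'd'): "dhcfi" -> "hcfi"
Op 2 (replace idx 0: 'h' -> 'i'): "hcfi" -> "icfi"
Op 3 (delete idx 2 = 'f'): "icfi" -> "ici"
Op 4 (append 'i'): "ici" -> "icii"
Op 5 (append 'c'): "icii" -> "iciic"
Op 6 (delete idx 0 = 'i'): "iciic" -> "ciic"
Op 7 (delete idx 2 = 'i'): "ciic" -> "cic"
Op 8 (append 'f'): "cic" -> "cicf"

Answer: cicf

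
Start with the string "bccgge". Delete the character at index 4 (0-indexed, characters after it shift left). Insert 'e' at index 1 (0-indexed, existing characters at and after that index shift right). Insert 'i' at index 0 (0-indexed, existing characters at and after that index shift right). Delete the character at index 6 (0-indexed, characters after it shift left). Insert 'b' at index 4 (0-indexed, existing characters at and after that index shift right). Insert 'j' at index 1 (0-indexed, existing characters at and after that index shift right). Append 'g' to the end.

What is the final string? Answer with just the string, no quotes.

Answer: ijbecbcgg

Derivation:
Applying each edit step by step:
Start: "bccgge"
Op 1 (delete idx 4 = 'g'): "bccgge" -> "bccge"
Op 2 (insert 'e' at idx 1): "bccge" -> "beccge"
Op 3 (insert 'i' at idx 0): "beccge" -> "ibeccge"
Op 4 (delete idx 6 = 'e'): "ibeccge" -> "ibeccg"
Op 5 (insert 'b' at idx 4): "ibeccg" -> "ibecbcg"
Op 6 (insert 'j' at idx 1): "ibecbcg" -> "ijbecbcg"
Op 7 (append 'g'): "ijbecbcg" -> "ijbecbcgg"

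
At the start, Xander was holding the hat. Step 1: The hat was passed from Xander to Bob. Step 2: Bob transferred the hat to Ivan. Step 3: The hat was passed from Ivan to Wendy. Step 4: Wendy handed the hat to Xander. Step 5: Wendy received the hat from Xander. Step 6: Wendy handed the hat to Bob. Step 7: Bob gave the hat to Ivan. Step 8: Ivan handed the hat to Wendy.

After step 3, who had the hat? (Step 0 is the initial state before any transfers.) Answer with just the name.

Tracking the hat holder through step 3:
After step 0 (start): Xander
After step 1: Bob
After step 2: Ivan
After step 3: Wendy

At step 3, the holder is Wendy.

Answer: Wendy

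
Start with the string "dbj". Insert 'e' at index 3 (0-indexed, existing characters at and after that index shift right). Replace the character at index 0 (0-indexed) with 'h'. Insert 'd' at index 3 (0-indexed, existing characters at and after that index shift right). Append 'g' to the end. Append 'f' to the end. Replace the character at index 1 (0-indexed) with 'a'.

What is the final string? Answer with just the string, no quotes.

Answer: hajdegf

Derivation:
Applying each edit step by step:
Start: "dbj"
Op 1 (insert 'e' at idx 3): "dbj" -> "dbje"
Op 2 (replace idx 0: 'd' -> 'h'): "dbje" -> "hbje"
Op 3 (insert 'd' at idx 3): "hbje" -> "hbjde"
Op 4 (append 'g'): "hbjde" -> "hbjdeg"
Op 5 (append 'f'): "hbjdeg" -> "hbjdegf"
Op 6 (replace idx 1: 'b' -> 'a'): "hbjdegf" -> "hajdegf"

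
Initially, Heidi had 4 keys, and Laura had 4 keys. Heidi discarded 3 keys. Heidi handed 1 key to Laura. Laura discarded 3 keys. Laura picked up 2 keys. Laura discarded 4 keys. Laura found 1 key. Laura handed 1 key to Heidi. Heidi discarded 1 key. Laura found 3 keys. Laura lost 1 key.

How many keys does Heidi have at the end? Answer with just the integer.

Answer: 0

Derivation:
Tracking counts step by step:
Start: Heidi=4, Laura=4
Event 1 (Heidi -3): Heidi: 4 -> 1. State: Heidi=1, Laura=4
Event 2 (Heidi -> Laura, 1): Heidi: 1 -> 0, Laura: 4 -> 5. State: Heidi=0, Laura=5
Event 3 (Laura -3): Laura: 5 -> 2. State: Heidi=0, Laura=2
Event 4 (Laura +2): Laura: 2 -> 4. State: Heidi=0, Laura=4
Event 5 (Laura -4): Laura: 4 -> 0. State: Heidi=0, Laura=0
Event 6 (Laura +1): Laura: 0 -> 1. State: Heidi=0, Laura=1
Event 7 (Laura -> Heidi, 1): Laura: 1 -> 0, Heidi: 0 -> 1. State: Heidi=1, Laura=0
Event 8 (Heidi -1): Heidi: 1 -> 0. State: Heidi=0, Laura=0
Event 9 (Laura +3): Laura: 0 -> 3. State: Heidi=0, Laura=3
Event 10 (Laura -1): Laura: 3 -> 2. State: Heidi=0, Laura=2

Heidi's final count: 0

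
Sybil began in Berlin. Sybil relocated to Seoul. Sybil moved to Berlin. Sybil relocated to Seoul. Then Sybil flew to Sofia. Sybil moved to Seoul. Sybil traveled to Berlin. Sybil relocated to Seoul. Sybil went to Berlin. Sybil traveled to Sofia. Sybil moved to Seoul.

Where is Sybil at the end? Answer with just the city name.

Tracking Sybil's location:
Start: Sybil is in Berlin.
After move 1: Berlin -> Seoul. Sybil is in Seoul.
After move 2: Seoul -> Berlin. Sybil is in Berlin.
After move 3: Berlin -> Seoul. Sybil is in Seoul.
After move 4: Seoul -> Sofia. Sybil is in Sofia.
After move 5: Sofia -> Seoul. Sybil is in Seoul.
After move 6: Seoul -> Berlin. Sybil is in Berlin.
After move 7: Berlin -> Seoul. Sybil is in Seoul.
After move 8: Seoul -> Berlin. Sybil is in Berlin.
After move 9: Berlin -> Sofia. Sybil is in Sofia.
After move 10: Sofia -> Seoul. Sybil is in Seoul.

Answer: Seoul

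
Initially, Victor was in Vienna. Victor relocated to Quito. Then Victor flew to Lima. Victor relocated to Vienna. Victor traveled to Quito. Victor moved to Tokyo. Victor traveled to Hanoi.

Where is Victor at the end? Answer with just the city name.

Tracking Victor's location:
Start: Victor is in Vienna.
After move 1: Vienna -> Quito. Victor is in Quito.
After move 2: Quito -> Lima. Victor is in Lima.
After move 3: Lima -> Vienna. Victor is in Vienna.
After move 4: Vienna -> Quito. Victor is in Quito.
After move 5: Quito -> Tokyo. Victor is in Tokyo.
After move 6: Tokyo -> Hanoi. Victor is in Hanoi.

Answer: Hanoi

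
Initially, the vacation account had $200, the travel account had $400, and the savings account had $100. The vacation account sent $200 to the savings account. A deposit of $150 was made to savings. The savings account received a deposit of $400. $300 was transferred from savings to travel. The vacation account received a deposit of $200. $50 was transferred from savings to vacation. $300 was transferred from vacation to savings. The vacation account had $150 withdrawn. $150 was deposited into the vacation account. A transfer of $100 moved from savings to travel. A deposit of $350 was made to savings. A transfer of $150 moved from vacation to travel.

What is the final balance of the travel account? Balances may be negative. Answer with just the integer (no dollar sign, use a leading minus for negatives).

Tracking account balances step by step:
Start: vacation=200, travel=400, savings=100
Event 1 (transfer 200 vacation -> savings): vacation: 200 - 200 = 0, savings: 100 + 200 = 300. Balances: vacation=0, travel=400, savings=300
Event 2 (deposit 150 to savings): savings: 300 + 150 = 450. Balances: vacation=0, travel=400, savings=450
Event 3 (deposit 400 to savings): savings: 450 + 400 = 850. Balances: vacation=0, travel=400, savings=850
Event 4 (transfer 300 savings -> travel): savings: 850 - 300 = 550, travel: 400 + 300 = 700. Balances: vacation=0, travel=700, savings=550
Event 5 (deposit 200 to vacation): vacation: 0 + 200 = 200. Balances: vacation=200, travel=700, savings=550
Event 6 (transfer 50 savings -> vacation): savings: 550 - 50 = 500, vacation: 200 + 50 = 250. Balances: vacation=250, travel=700, savings=500
Event 7 (transfer 300 vacation -> savings): vacation: 250 - 300 = -50, savings: 500 + 300 = 800. Balances: vacation=-50, travel=700, savings=800
Event 8 (withdraw 150 from vacation): vacation: -50 - 150 = -200. Balances: vacation=-200, travel=700, savings=800
Event 9 (deposit 150 to vacation): vacation: -200 + 150 = -50. Balances: vacation=-50, travel=700, savings=800
Event 10 (transfer 100 savings -> travel): savings: 800 - 100 = 700, travel: 700 + 100 = 800. Balances: vacation=-50, travel=800, savings=700
Event 11 (deposit 350 to savings): savings: 700 + 350 = 1050. Balances: vacation=-50, travel=800, savings=1050
Event 12 (transfer 150 vacation -> travel): vacation: -50 - 150 = -200, travel: 800 + 150 = 950. Balances: vacation=-200, travel=950, savings=1050

Final balance of travel: 950

Answer: 950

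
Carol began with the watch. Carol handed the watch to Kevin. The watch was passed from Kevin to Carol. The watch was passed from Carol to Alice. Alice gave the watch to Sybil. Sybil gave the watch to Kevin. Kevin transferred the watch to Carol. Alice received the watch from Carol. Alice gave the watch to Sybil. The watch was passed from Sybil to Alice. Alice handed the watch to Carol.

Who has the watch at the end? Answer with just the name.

Answer: Carol

Derivation:
Tracking the watch through each event:
Start: Carol has the watch.
After event 1: Kevin has the watch.
After event 2: Carol has the watch.
After event 3: Alice has the watch.
After event 4: Sybil has the watch.
After event 5: Kevin has the watch.
After event 6: Carol has the watch.
After event 7: Alice has the watch.
After event 8: Sybil has the watch.
After event 9: Alice has the watch.
After event 10: Carol has the watch.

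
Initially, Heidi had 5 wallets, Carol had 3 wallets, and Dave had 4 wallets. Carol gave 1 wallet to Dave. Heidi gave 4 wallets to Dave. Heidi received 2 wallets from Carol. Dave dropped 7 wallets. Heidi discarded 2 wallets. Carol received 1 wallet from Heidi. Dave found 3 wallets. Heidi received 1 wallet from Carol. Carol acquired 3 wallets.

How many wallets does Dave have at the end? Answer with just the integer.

Answer: 5

Derivation:
Tracking counts step by step:
Start: Heidi=5, Carol=3, Dave=4
Event 1 (Carol -> Dave, 1): Carol: 3 -> 2, Dave: 4 -> 5. State: Heidi=5, Carol=2, Dave=5
Event 2 (Heidi -> Dave, 4): Heidi: 5 -> 1, Dave: 5 -> 9. State: Heidi=1, Carol=2, Dave=9
Event 3 (Carol -> Heidi, 2): Carol: 2 -> 0, Heidi: 1 -> 3. State: Heidi=3, Carol=0, Dave=9
Event 4 (Dave -7): Dave: 9 -> 2. State: Heidi=3, Carol=0, Dave=2
Event 5 (Heidi -2): Heidi: 3 -> 1. State: Heidi=1, Carol=0, Dave=2
Event 6 (Heidi -> Carol, 1): Heidi: 1 -> 0, Carol: 0 -> 1. State: Heidi=0, Carol=1, Dave=2
Event 7 (Dave +3): Dave: 2 -> 5. State: Heidi=0, Carol=1, Dave=5
Event 8 (Carol -> Heidi, 1): Carol: 1 -> 0, Heidi: 0 -> 1. State: Heidi=1, Carol=0, Dave=5
Event 9 (Carol +3): Carol: 0 -> 3. State: Heidi=1, Carol=3, Dave=5

Dave's final count: 5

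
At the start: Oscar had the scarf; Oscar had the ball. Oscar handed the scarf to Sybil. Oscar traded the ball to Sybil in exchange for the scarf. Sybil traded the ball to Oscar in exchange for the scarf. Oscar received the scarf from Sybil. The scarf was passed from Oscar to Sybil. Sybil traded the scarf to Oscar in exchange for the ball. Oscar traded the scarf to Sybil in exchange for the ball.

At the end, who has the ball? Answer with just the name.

Tracking all object holders:
Start: scarf:Oscar, ball:Oscar
Event 1 (give scarf: Oscar -> Sybil). State: scarf:Sybil, ball:Oscar
Event 2 (swap ball<->scarf: now ball:Sybil, scarf:Oscar). State: scarf:Oscar, ball:Sybil
Event 3 (swap ball<->scarf: now ball:Oscar, scarf:Sybil). State: scarf:Sybil, ball:Oscar
Event 4 (give scarf: Sybil -> Oscar). State: scarf:Oscar, ball:Oscar
Event 5 (give scarf: Oscar -> Sybil). State: scarf:Sybil, ball:Oscar
Event 6 (swap scarf<->ball: now scarf:Oscar, ball:Sybil). State: scarf:Oscar, ball:Sybil
Event 7 (swap scarf<->ball: now scarf:Sybil, ball:Oscar). State: scarf:Sybil, ball:Oscar

Final state: scarf:Sybil, ball:Oscar
The ball is held by Oscar.

Answer: Oscar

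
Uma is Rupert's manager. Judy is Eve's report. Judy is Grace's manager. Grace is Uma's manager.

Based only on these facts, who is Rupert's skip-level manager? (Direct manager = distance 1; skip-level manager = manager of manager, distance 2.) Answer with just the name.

Answer: Grace

Derivation:
Reconstructing the manager chain from the given facts:
  Eve -> Judy -> Grace -> Uma -> Rupert
(each arrow means 'manager of the next')
Positions in the chain (0 = top):
  position of Eve: 0
  position of Judy: 1
  position of Grace: 2
  position of Uma: 3
  position of Rupert: 4

Rupert is at position 4; the skip-level manager is 2 steps up the chain, i.e. position 2: Grace.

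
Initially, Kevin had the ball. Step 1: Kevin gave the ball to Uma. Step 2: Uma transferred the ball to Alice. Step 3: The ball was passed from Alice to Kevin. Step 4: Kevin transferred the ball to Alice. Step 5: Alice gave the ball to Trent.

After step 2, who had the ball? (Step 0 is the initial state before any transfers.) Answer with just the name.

Answer: Alice

Derivation:
Tracking the ball holder through step 2:
After step 0 (start): Kevin
After step 1: Uma
After step 2: Alice

At step 2, the holder is Alice.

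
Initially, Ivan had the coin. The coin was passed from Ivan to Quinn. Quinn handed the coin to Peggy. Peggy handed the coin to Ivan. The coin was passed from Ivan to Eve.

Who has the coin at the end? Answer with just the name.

Tracking the coin through each event:
Start: Ivan has the coin.
After event 1: Quinn has the coin.
After event 2: Peggy has the coin.
After event 3: Ivan has the coin.
After event 4: Eve has the coin.

Answer: Eve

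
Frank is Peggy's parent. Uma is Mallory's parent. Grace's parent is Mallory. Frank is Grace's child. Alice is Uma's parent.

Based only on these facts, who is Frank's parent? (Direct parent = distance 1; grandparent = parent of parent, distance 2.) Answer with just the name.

Reconstructing the parent chain from the given facts:
  Alice -> Uma -> Mallory -> Grace -> Frank -> Peggy
(each arrow means 'parent of the next')
Positions in the chain (0 = top):
  position of Alice: 0
  position of Uma: 1
  position of Mallory: 2
  position of Grace: 3
  position of Frank: 4
  position of Peggy: 5

Frank is at position 4; the parent is 1 step up the chain, i.e. position 3: Grace.

Answer: Grace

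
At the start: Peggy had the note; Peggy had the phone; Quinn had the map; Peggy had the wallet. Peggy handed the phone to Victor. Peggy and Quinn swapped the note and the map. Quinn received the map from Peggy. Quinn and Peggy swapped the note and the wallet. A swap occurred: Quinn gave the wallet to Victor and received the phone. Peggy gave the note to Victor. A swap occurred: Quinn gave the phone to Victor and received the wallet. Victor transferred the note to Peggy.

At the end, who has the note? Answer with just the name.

Answer: Peggy

Derivation:
Tracking all object holders:
Start: note:Peggy, phone:Peggy, map:Quinn, wallet:Peggy
Event 1 (give phone: Peggy -> Victor). State: note:Peggy, phone:Victor, map:Quinn, wallet:Peggy
Event 2 (swap note<->map: now note:Quinn, map:Peggy). State: note:Quinn, phone:Victor, map:Peggy, wallet:Peggy
Event 3 (give map: Peggy -> Quinn). State: note:Quinn, phone:Victor, map:Quinn, wallet:Peggy
Event 4 (swap note<->wallet: now note:Peggy, wallet:Quinn). State: note:Peggy, phone:Victor, map:Quinn, wallet:Quinn
Event 5 (swap wallet<->phone: now wallet:Victor, phone:Quinn). State: note:Peggy, phone:Quinn, map:Quinn, wallet:Victor
Event 6 (give note: Peggy -> Victor). State: note:Victor, phone:Quinn, map:Quinn, wallet:Victor
Event 7 (swap phone<->wallet: now phone:Victor, wallet:Quinn). State: note:Victor, phone:Victor, map:Quinn, wallet:Quinn
Event 8 (give note: Victor -> Peggy). State: note:Peggy, phone:Victor, map:Quinn, wallet:Quinn

Final state: note:Peggy, phone:Victor, map:Quinn, wallet:Quinn
The note is held by Peggy.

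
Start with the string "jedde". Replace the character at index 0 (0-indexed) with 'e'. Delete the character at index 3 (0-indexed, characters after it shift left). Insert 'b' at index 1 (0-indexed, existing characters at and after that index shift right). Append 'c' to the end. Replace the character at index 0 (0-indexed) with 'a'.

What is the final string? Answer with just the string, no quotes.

Answer: abedec

Derivation:
Applying each edit step by step:
Start: "jedde"
Op 1 (replace idx 0: 'j' -> 'e'): "jedde" -> "eedde"
Op 2 (delete idx 3 = 'd'): "eedde" -> "eede"
Op 3 (insert 'b' at idx 1): "eede" -> "ebede"
Op 4 (append 'c'): "ebede" -> "ebedec"
Op 5 (replace idx 0: 'e' -> 'a'): "ebedec" -> "abedec"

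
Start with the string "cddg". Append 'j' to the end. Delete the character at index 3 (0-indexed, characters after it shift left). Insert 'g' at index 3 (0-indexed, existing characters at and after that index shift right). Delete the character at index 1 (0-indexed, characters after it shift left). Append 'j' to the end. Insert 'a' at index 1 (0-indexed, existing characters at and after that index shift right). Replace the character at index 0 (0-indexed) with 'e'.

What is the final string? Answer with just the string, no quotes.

Answer: eadgjj

Derivation:
Applying each edit step by step:
Start: "cddg"
Op 1 (append 'j'): "cddg" -> "cddgj"
Op 2 (delete idx 3 = 'g'): "cddgj" -> "cddj"
Op 3 (insert 'g' at idx 3): "cddj" -> "cddgj"
Op 4 (delete idx 1 = 'd'): "cddgj" -> "cdgj"
Op 5 (append 'j'): "cdgj" -> "cdgjj"
Op 6 (insert 'a' at idx 1): "cdgjj" -> "cadgjj"
Op 7 (replace idx 0: 'c' -> 'e'): "cadgjj" -> "eadgjj"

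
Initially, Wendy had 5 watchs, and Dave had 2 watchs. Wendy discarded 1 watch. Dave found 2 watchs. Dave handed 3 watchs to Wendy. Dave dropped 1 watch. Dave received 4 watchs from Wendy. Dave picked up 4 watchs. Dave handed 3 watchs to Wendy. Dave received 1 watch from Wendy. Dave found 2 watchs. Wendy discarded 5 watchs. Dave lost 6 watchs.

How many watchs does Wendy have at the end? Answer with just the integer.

Answer: 0

Derivation:
Tracking counts step by step:
Start: Wendy=5, Dave=2
Event 1 (Wendy -1): Wendy: 5 -> 4. State: Wendy=4, Dave=2
Event 2 (Dave +2): Dave: 2 -> 4. State: Wendy=4, Dave=4
Event 3 (Dave -> Wendy, 3): Dave: 4 -> 1, Wendy: 4 -> 7. State: Wendy=7, Dave=1
Event 4 (Dave -1): Dave: 1 -> 0. State: Wendy=7, Dave=0
Event 5 (Wendy -> Dave, 4): Wendy: 7 -> 3, Dave: 0 -> 4. State: Wendy=3, Dave=4
Event 6 (Dave +4): Dave: 4 -> 8. State: Wendy=3, Dave=8
Event 7 (Dave -> Wendy, 3): Dave: 8 -> 5, Wendy: 3 -> 6. State: Wendy=6, Dave=5
Event 8 (Wendy -> Dave, 1): Wendy: 6 -> 5, Dave: 5 -> 6. State: Wendy=5, Dave=6
Event 9 (Dave +2): Dave: 6 -> 8. State: Wendy=5, Dave=8
Event 10 (Wendy -5): Wendy: 5 -> 0. State: Wendy=0, Dave=8
Event 11 (Dave -6): Dave: 8 -> 2. State: Wendy=0, Dave=2

Wendy's final count: 0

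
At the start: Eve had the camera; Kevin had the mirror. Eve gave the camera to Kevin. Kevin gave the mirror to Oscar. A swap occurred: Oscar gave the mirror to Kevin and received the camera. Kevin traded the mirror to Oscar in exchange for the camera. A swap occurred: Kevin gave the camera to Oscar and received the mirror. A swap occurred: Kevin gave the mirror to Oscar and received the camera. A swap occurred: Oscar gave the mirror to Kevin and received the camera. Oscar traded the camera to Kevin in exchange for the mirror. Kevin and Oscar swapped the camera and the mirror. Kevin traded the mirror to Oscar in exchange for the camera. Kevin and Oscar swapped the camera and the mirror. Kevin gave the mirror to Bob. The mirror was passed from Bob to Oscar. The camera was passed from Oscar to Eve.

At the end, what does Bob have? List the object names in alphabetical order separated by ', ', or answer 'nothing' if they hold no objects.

Tracking all object holders:
Start: camera:Eve, mirror:Kevin
Event 1 (give camera: Eve -> Kevin). State: camera:Kevin, mirror:Kevin
Event 2 (give mirror: Kevin -> Oscar). State: camera:Kevin, mirror:Oscar
Event 3 (swap mirror<->camera: now mirror:Kevin, camera:Oscar). State: camera:Oscar, mirror:Kevin
Event 4 (swap mirror<->camera: now mirror:Oscar, camera:Kevin). State: camera:Kevin, mirror:Oscar
Event 5 (swap camera<->mirror: now camera:Oscar, mirror:Kevin). State: camera:Oscar, mirror:Kevin
Event 6 (swap mirror<->camera: now mirror:Oscar, camera:Kevin). State: camera:Kevin, mirror:Oscar
Event 7 (swap mirror<->camera: now mirror:Kevin, camera:Oscar). State: camera:Oscar, mirror:Kevin
Event 8 (swap camera<->mirror: now camera:Kevin, mirror:Oscar). State: camera:Kevin, mirror:Oscar
Event 9 (swap camera<->mirror: now camera:Oscar, mirror:Kevin). State: camera:Oscar, mirror:Kevin
Event 10 (swap mirror<->camera: now mirror:Oscar, camera:Kevin). State: camera:Kevin, mirror:Oscar
Event 11 (swap camera<->mirror: now camera:Oscar, mirror:Kevin). State: camera:Oscar, mirror:Kevin
Event 12 (give mirror: Kevin -> Bob). State: camera:Oscar, mirror:Bob
Event 13 (give mirror: Bob -> Oscar). State: camera:Oscar, mirror:Oscar
Event 14 (give camera: Oscar -> Eve). State: camera:Eve, mirror:Oscar

Final state: camera:Eve, mirror:Oscar
Bob holds: (nothing).

Answer: nothing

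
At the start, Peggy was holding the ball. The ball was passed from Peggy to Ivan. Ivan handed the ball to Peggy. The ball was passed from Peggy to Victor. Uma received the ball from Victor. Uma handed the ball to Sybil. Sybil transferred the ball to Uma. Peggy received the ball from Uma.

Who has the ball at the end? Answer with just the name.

Tracking the ball through each event:
Start: Peggy has the ball.
After event 1: Ivan has the ball.
After event 2: Peggy has the ball.
After event 3: Victor has the ball.
After event 4: Uma has the ball.
After event 5: Sybil has the ball.
After event 6: Uma has the ball.
After event 7: Peggy has the ball.

Answer: Peggy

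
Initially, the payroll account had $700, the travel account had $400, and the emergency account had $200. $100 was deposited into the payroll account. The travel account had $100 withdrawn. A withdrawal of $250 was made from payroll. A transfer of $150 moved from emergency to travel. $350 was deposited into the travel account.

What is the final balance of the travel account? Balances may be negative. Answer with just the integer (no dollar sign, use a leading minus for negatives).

Tracking account balances step by step:
Start: payroll=700, travel=400, emergency=200
Event 1 (deposit 100 to payroll): payroll: 700 + 100 = 800. Balances: payroll=800, travel=400, emergency=200
Event 2 (withdraw 100 from travel): travel: 400 - 100 = 300. Balances: payroll=800, travel=300, emergency=200
Event 3 (withdraw 250 from payroll): payroll: 800 - 250 = 550. Balances: payroll=550, travel=300, emergency=200
Event 4 (transfer 150 emergency -> travel): emergency: 200 - 150 = 50, travel: 300 + 150 = 450. Balances: payroll=550, travel=450, emergency=50
Event 5 (deposit 350 to travel): travel: 450 + 350 = 800. Balances: payroll=550, travel=800, emergency=50

Final balance of travel: 800

Answer: 800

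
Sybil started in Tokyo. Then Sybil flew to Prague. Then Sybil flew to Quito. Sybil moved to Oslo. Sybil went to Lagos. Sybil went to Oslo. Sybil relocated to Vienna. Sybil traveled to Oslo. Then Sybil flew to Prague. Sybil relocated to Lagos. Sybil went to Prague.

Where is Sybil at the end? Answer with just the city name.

Tracking Sybil's location:
Start: Sybil is in Tokyo.
After move 1: Tokyo -> Prague. Sybil is in Prague.
After move 2: Prague -> Quito. Sybil is in Quito.
After move 3: Quito -> Oslo. Sybil is in Oslo.
After move 4: Oslo -> Lagos. Sybil is in Lagos.
After move 5: Lagos -> Oslo. Sybil is in Oslo.
After move 6: Oslo -> Vienna. Sybil is in Vienna.
After move 7: Vienna -> Oslo. Sybil is in Oslo.
After move 8: Oslo -> Prague. Sybil is in Prague.
After move 9: Prague -> Lagos. Sybil is in Lagos.
After move 10: Lagos -> Prague. Sybil is in Prague.

Answer: Prague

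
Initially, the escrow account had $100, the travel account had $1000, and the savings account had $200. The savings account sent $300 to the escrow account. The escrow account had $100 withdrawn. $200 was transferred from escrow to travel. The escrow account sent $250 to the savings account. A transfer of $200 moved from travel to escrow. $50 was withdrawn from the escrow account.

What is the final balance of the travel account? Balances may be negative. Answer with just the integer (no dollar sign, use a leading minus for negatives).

Answer: 1000

Derivation:
Tracking account balances step by step:
Start: escrow=100, travel=1000, savings=200
Event 1 (transfer 300 savings -> escrow): savings: 200 - 300 = -100, escrow: 100 + 300 = 400. Balances: escrow=400, travel=1000, savings=-100
Event 2 (withdraw 100 from escrow): escrow: 400 - 100 = 300. Balances: escrow=300, travel=1000, savings=-100
Event 3 (transfer 200 escrow -> travel): escrow: 300 - 200 = 100, travel: 1000 + 200 = 1200. Balances: escrow=100, travel=1200, savings=-100
Event 4 (transfer 250 escrow -> savings): escrow: 100 - 250 = -150, savings: -100 + 250 = 150. Balances: escrow=-150, travel=1200, savings=150
Event 5 (transfer 200 travel -> escrow): travel: 1200 - 200 = 1000, escrow: -150 + 200 = 50. Balances: escrow=50, travel=1000, savings=150
Event 6 (withdraw 50 from escrow): escrow: 50 - 50 = 0. Balances: escrow=0, travel=1000, savings=150

Final balance of travel: 1000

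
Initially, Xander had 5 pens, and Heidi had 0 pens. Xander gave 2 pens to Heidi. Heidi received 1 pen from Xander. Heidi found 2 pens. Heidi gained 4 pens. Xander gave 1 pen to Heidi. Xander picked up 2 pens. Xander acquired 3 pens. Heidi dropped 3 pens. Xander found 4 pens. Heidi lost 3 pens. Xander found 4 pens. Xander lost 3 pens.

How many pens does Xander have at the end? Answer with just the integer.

Tracking counts step by step:
Start: Xander=5, Heidi=0
Event 1 (Xander -> Heidi, 2): Xander: 5 -> 3, Heidi: 0 -> 2. State: Xander=3, Heidi=2
Event 2 (Xander -> Heidi, 1): Xander: 3 -> 2, Heidi: 2 -> 3. State: Xander=2, Heidi=3
Event 3 (Heidi +2): Heidi: 3 -> 5. State: Xander=2, Heidi=5
Event 4 (Heidi +4): Heidi: 5 -> 9. State: Xander=2, Heidi=9
Event 5 (Xander -> Heidi, 1): Xander: 2 -> 1, Heidi: 9 -> 10. State: Xander=1, Heidi=10
Event 6 (Xander +2): Xander: 1 -> 3. State: Xander=3, Heidi=10
Event 7 (Xander +3): Xander: 3 -> 6. State: Xander=6, Heidi=10
Event 8 (Heidi -3): Heidi: 10 -> 7. State: Xander=6, Heidi=7
Event 9 (Xander +4): Xander: 6 -> 10. State: Xander=10, Heidi=7
Event 10 (Heidi -3): Heidi: 7 -> 4. State: Xander=10, Heidi=4
Event 11 (Xander +4): Xander: 10 -> 14. State: Xander=14, Heidi=4
Event 12 (Xander -3): Xander: 14 -> 11. State: Xander=11, Heidi=4

Xander's final count: 11

Answer: 11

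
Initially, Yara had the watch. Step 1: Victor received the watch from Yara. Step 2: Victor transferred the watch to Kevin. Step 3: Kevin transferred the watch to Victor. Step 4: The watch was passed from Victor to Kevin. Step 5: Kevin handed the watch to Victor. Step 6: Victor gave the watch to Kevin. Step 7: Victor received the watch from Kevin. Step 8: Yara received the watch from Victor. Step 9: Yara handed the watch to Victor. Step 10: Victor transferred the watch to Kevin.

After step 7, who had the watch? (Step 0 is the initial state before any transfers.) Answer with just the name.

Tracking the watch holder through step 7:
After step 0 (start): Yara
After step 1: Victor
After step 2: Kevin
After step 3: Victor
After step 4: Kevin
After step 5: Victor
After step 6: Kevin
After step 7: Victor

At step 7, the holder is Victor.

Answer: Victor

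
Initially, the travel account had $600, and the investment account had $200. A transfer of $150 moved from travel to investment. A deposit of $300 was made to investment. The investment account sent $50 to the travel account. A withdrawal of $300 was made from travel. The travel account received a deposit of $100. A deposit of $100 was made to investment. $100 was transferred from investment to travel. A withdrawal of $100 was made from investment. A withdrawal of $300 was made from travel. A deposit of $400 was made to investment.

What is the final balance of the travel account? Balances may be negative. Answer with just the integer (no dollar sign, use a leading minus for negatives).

Tracking account balances step by step:
Start: travel=600, investment=200
Event 1 (transfer 150 travel -> investment): travel: 600 - 150 = 450, investment: 200 + 150 = 350. Balances: travel=450, investment=350
Event 2 (deposit 300 to investment): investment: 350 + 300 = 650. Balances: travel=450, investment=650
Event 3 (transfer 50 investment -> travel): investment: 650 - 50 = 600, travel: 450 + 50 = 500. Balances: travel=500, investment=600
Event 4 (withdraw 300 from travel): travel: 500 - 300 = 200. Balances: travel=200, investment=600
Event 5 (deposit 100 to travel): travel: 200 + 100 = 300. Balances: travel=300, investment=600
Event 6 (deposit 100 to investment): investment: 600 + 100 = 700. Balances: travel=300, investment=700
Event 7 (transfer 100 investment -> travel): investment: 700 - 100 = 600, travel: 300 + 100 = 400. Balances: travel=400, investment=600
Event 8 (withdraw 100 from investment): investment: 600 - 100 = 500. Balances: travel=400, investment=500
Event 9 (withdraw 300 from travel): travel: 400 - 300 = 100. Balances: travel=100, investment=500
Event 10 (deposit 400 to investment): investment: 500 + 400 = 900. Balances: travel=100, investment=900

Final balance of travel: 100

Answer: 100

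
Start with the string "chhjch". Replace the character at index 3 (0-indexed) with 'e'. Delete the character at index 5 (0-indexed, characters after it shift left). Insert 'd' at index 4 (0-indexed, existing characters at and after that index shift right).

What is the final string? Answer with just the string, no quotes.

Answer: chhedc

Derivation:
Applying each edit step by step:
Start: "chhjch"
Op 1 (replace idx 3: 'j' -> 'e'): "chhjch" -> "chhech"
Op 2 (delete idx 5 = 'h'): "chhech" -> "chhec"
Op 3 (insert 'd' at idx 4): "chhec" -> "chhedc"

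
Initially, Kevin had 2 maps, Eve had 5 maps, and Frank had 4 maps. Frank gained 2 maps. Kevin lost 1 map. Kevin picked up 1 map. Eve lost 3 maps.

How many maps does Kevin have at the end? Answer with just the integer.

Tracking counts step by step:
Start: Kevin=2, Eve=5, Frank=4
Event 1 (Frank +2): Frank: 4 -> 6. State: Kevin=2, Eve=5, Frank=6
Event 2 (Kevin -1): Kevin: 2 -> 1. State: Kevin=1, Eve=5, Frank=6
Event 3 (Kevin +1): Kevin: 1 -> 2. State: Kevin=2, Eve=5, Frank=6
Event 4 (Eve -3): Eve: 5 -> 2. State: Kevin=2, Eve=2, Frank=6

Kevin's final count: 2

Answer: 2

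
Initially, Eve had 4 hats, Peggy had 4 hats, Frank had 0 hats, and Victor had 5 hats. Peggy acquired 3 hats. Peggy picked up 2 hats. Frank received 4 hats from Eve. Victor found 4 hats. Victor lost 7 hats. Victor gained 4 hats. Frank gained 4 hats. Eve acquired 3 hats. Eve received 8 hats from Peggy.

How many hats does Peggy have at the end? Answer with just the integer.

Answer: 1

Derivation:
Tracking counts step by step:
Start: Eve=4, Peggy=4, Frank=0, Victor=5
Event 1 (Peggy +3): Peggy: 4 -> 7. State: Eve=4, Peggy=7, Frank=0, Victor=5
Event 2 (Peggy +2): Peggy: 7 -> 9. State: Eve=4, Peggy=9, Frank=0, Victor=5
Event 3 (Eve -> Frank, 4): Eve: 4 -> 0, Frank: 0 -> 4. State: Eve=0, Peggy=9, Frank=4, Victor=5
Event 4 (Victor +4): Victor: 5 -> 9. State: Eve=0, Peggy=9, Frank=4, Victor=9
Event 5 (Victor -7): Victor: 9 -> 2. State: Eve=0, Peggy=9, Frank=4, Victor=2
Event 6 (Victor +4): Victor: 2 -> 6. State: Eve=0, Peggy=9, Frank=4, Victor=6
Event 7 (Frank +4): Frank: 4 -> 8. State: Eve=0, Peggy=9, Frank=8, Victor=6
Event 8 (Eve +3): Eve: 0 -> 3. State: Eve=3, Peggy=9, Frank=8, Victor=6
Event 9 (Peggy -> Eve, 8): Peggy: 9 -> 1, Eve: 3 -> 11. State: Eve=11, Peggy=1, Frank=8, Victor=6

Peggy's final count: 1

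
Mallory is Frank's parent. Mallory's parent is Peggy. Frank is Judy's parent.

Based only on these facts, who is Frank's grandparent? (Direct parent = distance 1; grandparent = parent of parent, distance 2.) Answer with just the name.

Reconstructing the parent chain from the given facts:
  Peggy -> Mallory -> Frank -> Judy
(each arrow means 'parent of the next')
Positions in the chain (0 = top):
  position of Peggy: 0
  position of Mallory: 1
  position of Frank: 2
  position of Judy: 3

Frank is at position 2; the grandparent is 2 steps up the chain, i.e. position 0: Peggy.

Answer: Peggy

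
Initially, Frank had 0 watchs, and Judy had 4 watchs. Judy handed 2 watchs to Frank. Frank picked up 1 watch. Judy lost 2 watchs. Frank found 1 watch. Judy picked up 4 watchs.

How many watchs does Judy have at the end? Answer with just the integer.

Answer: 4

Derivation:
Tracking counts step by step:
Start: Frank=0, Judy=4
Event 1 (Judy -> Frank, 2): Judy: 4 -> 2, Frank: 0 -> 2. State: Frank=2, Judy=2
Event 2 (Frank +1): Frank: 2 -> 3. State: Frank=3, Judy=2
Event 3 (Judy -2): Judy: 2 -> 0. State: Frank=3, Judy=0
Event 4 (Frank +1): Frank: 3 -> 4. State: Frank=4, Judy=0
Event 5 (Judy +4): Judy: 0 -> 4. State: Frank=4, Judy=4

Judy's final count: 4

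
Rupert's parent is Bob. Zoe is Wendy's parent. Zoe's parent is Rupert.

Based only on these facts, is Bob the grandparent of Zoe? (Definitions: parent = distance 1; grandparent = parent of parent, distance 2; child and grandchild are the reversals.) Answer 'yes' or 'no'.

Reconstructing the parent chain from the given facts:
  Bob -> Rupert -> Zoe -> Wendy
(each arrow means 'parent of the next')
Positions in the chain (0 = top):
  position of Bob: 0
  position of Rupert: 1
  position of Zoe: 2
  position of Wendy: 3

Bob is at position 0, Zoe is at position 2; signed distance (j - i) = 2.
'grandparent' requires j - i = 2. Actual distance is 2, so the relation HOLDS.

Answer: yes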